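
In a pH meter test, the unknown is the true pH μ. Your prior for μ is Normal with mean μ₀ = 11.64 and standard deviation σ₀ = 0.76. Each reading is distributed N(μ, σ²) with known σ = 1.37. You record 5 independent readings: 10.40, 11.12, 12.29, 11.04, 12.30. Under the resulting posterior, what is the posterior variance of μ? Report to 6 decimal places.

0.227517

For Normal data with known variance σ², a Normal(μ₀, σ₀²) prior on μ is conjugate. Posterior precision = 1/σ₀² + n/σ²; posterior mean is the precision-weighted average of μ₀ and x̄.
σ₀² = 0.76² = 0.5776, σ² = 1.37² = 1.8769; σ² + n·σ₀² = 1.8769 + 5·0.5776 = 4.7649.
Posterior precision = 1/σ₀² + n/σ² = 1/0.5776 + 5/1.8769 = (σ² + n·σ₀²)/(σ₀²σ²) = 4.7649/(0.5776·1.8769); posterior variance σₙ² = σ₀²σ²/(σ² + n·σ₀²) = 0.5776·1.8769/4.7649 = 0.227517.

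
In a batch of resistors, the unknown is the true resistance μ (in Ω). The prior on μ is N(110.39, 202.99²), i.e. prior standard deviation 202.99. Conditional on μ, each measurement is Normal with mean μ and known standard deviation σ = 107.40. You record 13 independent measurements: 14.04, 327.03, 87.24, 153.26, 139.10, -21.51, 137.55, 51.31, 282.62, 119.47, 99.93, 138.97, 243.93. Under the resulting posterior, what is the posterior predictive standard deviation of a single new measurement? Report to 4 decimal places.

For Normal data with known variance σ², a Normal(μ₀, σ₀²) prior on μ is conjugate. Posterior precision = 1/σ₀² + n/σ²; posterior mean is the precision-weighted average of μ₀ and x̄.
σ₀² = 202.99² = 41204.9401, σ² = 107.40² = 11534.76; σ² + n·σ₀² = 11534.76 + 13·41204.9401 = 547198.9813.
Posterior precision = 1/σ₀² + n/σ² = 1/41204.9401 + 13/11534.76 = (σ² + n·σ₀²)/(σ₀²σ²) = 547198.9813/(41204.9401·11534.76); posterior variance σₙ² = σ₀²σ²/(σ² + n·σ₀²) = 41204.9401·11534.76/547198.9813 = 868.585489.
Predictive variance for one new observation = σₙ² + σ² = 41204.9401·11534.76/547198.9813 + 11534.76 = σ²·(σ₀² + 547198.9813)/547198.9813 = 11534.76·588403.9214/547198.9813 = 12403.345489; SD = √(11534.76·588403.9214/547198.9813) = 111.3703.

111.3703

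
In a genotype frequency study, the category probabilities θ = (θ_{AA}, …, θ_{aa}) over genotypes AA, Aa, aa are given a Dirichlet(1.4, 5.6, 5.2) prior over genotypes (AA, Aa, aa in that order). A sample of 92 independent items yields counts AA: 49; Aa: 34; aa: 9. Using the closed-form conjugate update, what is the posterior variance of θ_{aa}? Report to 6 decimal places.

0.001119

The Dirichlet prior is conjugate to the Multinomial likelihood: each posterior αⱼ = prior αⱼ + observed count nⱼ.
Posterior concentration: (50.4, 39.6, 14.2), total = 104.2.
Var[θ_j] = α_j(Σα−α_j)/((Σα)²(Σα+1)) = 14.2·90.0/(104.2²·105.2) = 0.001119.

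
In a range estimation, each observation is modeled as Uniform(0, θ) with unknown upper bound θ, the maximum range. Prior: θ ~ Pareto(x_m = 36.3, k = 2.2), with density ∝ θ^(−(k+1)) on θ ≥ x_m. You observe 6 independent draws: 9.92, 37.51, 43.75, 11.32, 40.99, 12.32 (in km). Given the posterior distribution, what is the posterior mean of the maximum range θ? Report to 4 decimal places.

49.8264

A Pareto(scale x_m, shape k) prior on the upper bound θ of Uniform(0, θ) is conjugate: posterior is Pareto(max(x_m, max xᵢ), k + n).
Sample maximum = 43.75; prior scale x_m = 36.3 → posterior scale = max = 43.75.
Posterior shape = 2.2 + 6 = 8.2.
E[θ|data] = k·x_m/(k−1) = 8.2·43.75/7.2 = 49.8264.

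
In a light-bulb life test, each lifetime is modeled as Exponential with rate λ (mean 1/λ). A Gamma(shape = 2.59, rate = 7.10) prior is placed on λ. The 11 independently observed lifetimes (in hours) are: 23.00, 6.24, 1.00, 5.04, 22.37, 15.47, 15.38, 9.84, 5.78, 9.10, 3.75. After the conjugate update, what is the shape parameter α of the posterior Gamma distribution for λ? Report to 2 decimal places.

With a Gamma(shape α, rate β) prior on the exponential rate λ, the posterior after n observations with total T = Σxᵢ is Gamma(α+n, β+T).
Sum of observations T = 116.97 hours; n = 11.
Posterior: Gamma(2.59+11, 7.10+116.97) = Gamma(13.59, 124.07).
Posterior α = 13.59.

13.59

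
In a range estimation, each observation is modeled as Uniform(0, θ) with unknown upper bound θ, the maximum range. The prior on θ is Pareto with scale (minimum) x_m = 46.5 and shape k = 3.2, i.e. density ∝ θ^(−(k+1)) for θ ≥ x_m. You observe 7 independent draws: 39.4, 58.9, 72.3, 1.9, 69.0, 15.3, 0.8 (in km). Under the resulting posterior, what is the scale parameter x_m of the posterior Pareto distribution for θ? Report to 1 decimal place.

A Pareto(scale x_m, shape k) prior on the upper bound θ of Uniform(0, θ) is conjugate: posterior is Pareto(max(x_m, max xᵢ), k + n).
Sample maximum = 72.3; prior scale x_m = 46.5 → posterior scale = max = 72.3.
Posterior shape = 3.2 + 7 = 10.2.
Posterior scale x_m = 72.3.

72.3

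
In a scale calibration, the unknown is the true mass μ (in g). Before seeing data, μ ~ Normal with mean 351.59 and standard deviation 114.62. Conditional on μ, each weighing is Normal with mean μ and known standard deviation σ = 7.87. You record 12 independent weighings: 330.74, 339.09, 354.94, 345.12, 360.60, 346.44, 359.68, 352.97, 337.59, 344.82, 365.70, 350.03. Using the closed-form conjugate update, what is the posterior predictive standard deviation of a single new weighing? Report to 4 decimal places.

8.1912

For Normal data with known variance σ², a Normal(μ₀, σ₀²) prior on μ is conjugate. Posterior precision = 1/σ₀² + n/σ²; posterior mean is the precision-weighted average of μ₀ and x̄.
σ₀² = 114.62² = 13137.7444, σ² = 7.87² = 61.9369; σ² + n·σ₀² = 61.9369 + 12·13137.7444 = 157714.8697.
Posterior precision = 1/σ₀² + n/σ² = 1/13137.7444 + 12/61.9369 = (σ² + n·σ₀²)/(σ₀²σ²) = 157714.8697/(13137.7444·61.9369); posterior variance σₙ² = σ₀²σ²/(σ² + n·σ₀²) = 13137.7444·61.9369/157714.8697 = 5.159381.
Predictive variance for one new observation = σₙ² + σ² = 13137.7444·61.9369/157714.8697 + 61.9369 = σ²·(σ₀² + 157714.8697)/157714.8697 = 61.9369·170852.6141/157714.8697 = 67.096281; SD = √(61.9369·170852.6141/157714.8697) = 8.1912.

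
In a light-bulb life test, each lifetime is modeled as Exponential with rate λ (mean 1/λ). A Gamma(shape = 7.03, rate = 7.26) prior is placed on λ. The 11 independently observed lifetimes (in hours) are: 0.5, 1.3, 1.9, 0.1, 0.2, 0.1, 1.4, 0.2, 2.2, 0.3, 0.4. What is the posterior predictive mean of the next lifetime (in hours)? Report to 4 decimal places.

With a Gamma(shape α, rate β) prior on the exponential rate λ, the posterior after n observations with total T = Σxᵢ is Gamma(α+n, β+T).
Sum of observations T = 8.6 hours; n = 11.
Posterior: Gamma(7.03+11, 7.26+8.6) = Gamma(18.03, 15.86).
The predictive distribution for the next observation is Lomax; its mean is β/(α−1) = 15.86/17.03 = 0.9313.

0.9313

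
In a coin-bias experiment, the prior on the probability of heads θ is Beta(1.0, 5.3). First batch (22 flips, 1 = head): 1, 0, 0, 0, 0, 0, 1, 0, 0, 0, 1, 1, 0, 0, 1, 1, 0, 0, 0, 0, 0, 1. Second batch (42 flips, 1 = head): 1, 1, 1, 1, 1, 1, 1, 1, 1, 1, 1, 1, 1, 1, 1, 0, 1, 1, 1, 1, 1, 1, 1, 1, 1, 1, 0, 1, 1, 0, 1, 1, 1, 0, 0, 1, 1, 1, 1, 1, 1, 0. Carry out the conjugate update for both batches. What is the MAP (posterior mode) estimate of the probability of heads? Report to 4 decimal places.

The Beta prior is conjugate to a Binomial/Bernoulli likelihood; the update adds successes to α and failures to β.
After batch 1: Beta(1.0+7, 5.3+15) = Beta(8.0, 20.3).
After batch 2: Beta(8.0+36, 20.3+6) = Beta(44.0, 26.3).
Mode of Beta(a,b) for a,b>1 is (a−1)/(a+b−2) = 43.0/68.3 = 0.6296.

0.6296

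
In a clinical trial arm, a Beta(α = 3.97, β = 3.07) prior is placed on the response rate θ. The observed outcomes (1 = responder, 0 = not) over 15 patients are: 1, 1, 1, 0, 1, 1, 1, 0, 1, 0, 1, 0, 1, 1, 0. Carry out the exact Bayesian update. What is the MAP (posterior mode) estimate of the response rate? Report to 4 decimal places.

The Beta prior is conjugate to a Binomial/Bernoulli likelihood; the update adds successes to α and failures to β.
Posterior: Beta(α+k, β+n−k) = Beta(3.97+10, 3.07+5) = Beta(13.97, 8.07).
Mode of Beta(a,b) for a,b>1 is (a−1)/(a+b−2) = 12.97/20.04 = 0.6472.

0.6472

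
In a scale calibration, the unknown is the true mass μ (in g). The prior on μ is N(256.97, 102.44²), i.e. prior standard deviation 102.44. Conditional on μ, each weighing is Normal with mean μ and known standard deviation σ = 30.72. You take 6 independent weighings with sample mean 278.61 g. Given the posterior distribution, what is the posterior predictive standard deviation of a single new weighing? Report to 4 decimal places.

For Normal data with known variance σ², a Normal(μ₀, σ₀²) prior on μ is conjugate. Posterior precision = 1/σ₀² + n/σ²; posterior mean is the precision-weighted average of μ₀ and x̄.
σ₀² = 102.44² = 10493.9536, σ² = 30.72² = 943.7184; σ² + n·σ₀² = 943.7184 + 6·10493.9536 = 63907.44.
Posterior precision = 1/σ₀² + n/σ² = 1/10493.9536 + 6/943.7184 = (σ² + n·σ₀²)/(σ₀²σ²) = 63907.44/(10493.9536·943.7184); posterior variance σₙ² = σ₀²σ²/(σ² + n·σ₀²) = 10493.9536·943.7184/63907.44 = 154.963759.
Predictive variance for one new observation = σₙ² + σ² = 10493.9536·943.7184/63907.44 + 943.7184 = σ²·(σ₀² + 63907.44)/63907.44 = 943.7184·74401.3936/63907.44 = 1098.682159; SD = √(943.7184·74401.3936/63907.44) = 33.1464.

33.1464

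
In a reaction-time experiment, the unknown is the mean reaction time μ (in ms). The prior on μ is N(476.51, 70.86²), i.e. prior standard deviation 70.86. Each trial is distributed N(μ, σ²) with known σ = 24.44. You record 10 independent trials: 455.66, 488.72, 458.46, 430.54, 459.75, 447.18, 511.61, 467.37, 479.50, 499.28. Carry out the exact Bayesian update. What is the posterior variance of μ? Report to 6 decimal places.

59.029151

For Normal data with known variance σ², a Normal(μ₀, σ₀²) prior on μ is conjugate. Posterior precision = 1/σ₀² + n/σ²; posterior mean is the precision-weighted average of μ₀ and x̄.
σ₀² = 70.86² = 5021.1396, σ² = 24.44² = 597.3136; σ² + n·σ₀² = 597.3136 + 10·5021.1396 = 50808.7096.
Posterior precision = 1/σ₀² + n/σ² = 1/5021.1396 + 10/597.3136 = (σ² + n·σ₀²)/(σ₀²σ²) = 50808.7096/(5021.1396·597.3136); posterior variance σₙ² = σ₀²σ²/(σ² + n·σ₀²) = 5021.1396·597.3136/50808.7096 = 59.029151.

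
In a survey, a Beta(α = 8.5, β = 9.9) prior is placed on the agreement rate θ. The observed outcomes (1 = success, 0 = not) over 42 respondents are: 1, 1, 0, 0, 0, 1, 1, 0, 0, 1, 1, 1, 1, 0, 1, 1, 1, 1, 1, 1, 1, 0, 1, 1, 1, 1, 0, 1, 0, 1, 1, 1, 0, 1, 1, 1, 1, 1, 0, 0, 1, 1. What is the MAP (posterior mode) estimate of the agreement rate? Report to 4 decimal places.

The Beta prior is conjugate to a Binomial/Bernoulli likelihood; the update adds successes to α and failures to β.
Posterior: Beta(α+k, β+n−k) = Beta(8.5+30, 9.9+12) = Beta(38.5, 21.9).
Mode of Beta(a,b) for a,b>1 is (a−1)/(a+b−2) = 37.5/58.4 = 0.6421.

0.6421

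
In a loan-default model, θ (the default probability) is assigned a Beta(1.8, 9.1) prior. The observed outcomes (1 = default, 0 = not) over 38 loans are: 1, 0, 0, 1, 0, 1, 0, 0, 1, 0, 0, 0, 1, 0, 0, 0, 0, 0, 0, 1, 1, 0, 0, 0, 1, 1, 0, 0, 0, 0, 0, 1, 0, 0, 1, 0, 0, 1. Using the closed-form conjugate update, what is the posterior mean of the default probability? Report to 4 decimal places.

The Beta prior is conjugate to a Binomial/Bernoulli likelihood; the update adds successes to α and failures to β.
Posterior: Beta(α+k, β+n−k) = Beta(1.8+12, 9.1+26) = Beta(13.8, 35.1).
Posterior mean = α/(α+β) = 13.8/48.9 = 0.2822.

0.2822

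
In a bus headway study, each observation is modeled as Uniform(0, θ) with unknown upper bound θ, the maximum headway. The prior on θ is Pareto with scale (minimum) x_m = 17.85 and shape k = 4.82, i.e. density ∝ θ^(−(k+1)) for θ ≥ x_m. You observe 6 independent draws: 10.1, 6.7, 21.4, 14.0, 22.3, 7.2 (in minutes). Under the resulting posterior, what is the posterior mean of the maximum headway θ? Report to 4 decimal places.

A Pareto(scale x_m, shape k) prior on the upper bound θ of Uniform(0, θ) is conjugate: posterior is Pareto(max(x_m, max xᵢ), k + n).
Sample maximum = 22.3; prior scale x_m = 17.85 → posterior scale = max = 22.30.
Posterior shape = 4.82 + 6 = 10.82.
E[θ|data] = k·x_m/(k−1) = 10.82·22.30/9.82 = 24.5709.

24.5709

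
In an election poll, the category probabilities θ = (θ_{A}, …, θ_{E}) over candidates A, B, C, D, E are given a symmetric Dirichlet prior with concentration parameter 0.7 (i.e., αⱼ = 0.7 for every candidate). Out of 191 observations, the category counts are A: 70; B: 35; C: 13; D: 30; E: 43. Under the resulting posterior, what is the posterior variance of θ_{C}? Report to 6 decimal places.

The Dirichlet prior is conjugate to the Multinomial likelihood: each posterior αⱼ = prior αⱼ + observed count nⱼ.
Posterior concentration: (70.7, 35.7, 13.7, 30.7, 43.7), total = 194.5.
Var[θ_j] = α_j(Σα−α_j)/((Σα)²(Σα+1)) = 13.7·180.8/(194.5²·195.5) = 0.000335.

0.000335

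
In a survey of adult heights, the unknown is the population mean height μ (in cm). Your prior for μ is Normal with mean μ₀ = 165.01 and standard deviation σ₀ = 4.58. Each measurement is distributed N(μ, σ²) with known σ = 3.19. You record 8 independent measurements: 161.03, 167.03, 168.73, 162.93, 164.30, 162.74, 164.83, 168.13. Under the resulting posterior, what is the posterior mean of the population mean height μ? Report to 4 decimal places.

For Normal data with known variance σ², a Normal(μ₀, σ₀²) prior on μ is conjugate. Posterior precision = 1/σ₀² + n/σ²; posterior mean is the precision-weighted average of μ₀ and x̄.
Σxᵢ = 161.03 + 167.03 + 168.73 + 162.93 + 164.30 + 162.74 + 164.83 + 168.13 = 1319.72, so n·x̄ = 1319.72.
σ₀² = 4.58² = 20.9764, σ² = 3.19² = 10.1761; σ² + n·σ₀² = 10.1761 + 8·20.9764 = 177.9873.
Posterior mean = (μ₀/σ₀² + n·x̄/σ²)/(1/σ₀² + n/σ²) = (σ²·μ₀ + σ₀²·n·x̄)/(σ² + n·σ₀²) = (10.1761·165.01 + 20.9764·1319.72)/177.9873 = 29362.132869/177.9873 = 164.9676.

164.9676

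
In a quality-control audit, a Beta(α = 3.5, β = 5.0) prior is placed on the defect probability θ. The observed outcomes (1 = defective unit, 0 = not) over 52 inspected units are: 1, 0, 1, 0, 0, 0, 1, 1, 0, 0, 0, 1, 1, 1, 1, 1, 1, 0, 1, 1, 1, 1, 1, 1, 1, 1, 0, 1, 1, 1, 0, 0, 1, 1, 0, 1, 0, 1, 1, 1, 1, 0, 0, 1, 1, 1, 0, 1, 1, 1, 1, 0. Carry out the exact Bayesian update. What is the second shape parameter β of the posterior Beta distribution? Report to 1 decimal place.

The Beta prior is conjugate to a Binomial/Bernoulli likelihood; the update adds successes to α and failures to β.
Posterior: Beta(α+k, β+n−k) = Beta(3.5+35, 5.0+17) = Beta(38.5, 22.0).
Posterior β = 22.0.

22.0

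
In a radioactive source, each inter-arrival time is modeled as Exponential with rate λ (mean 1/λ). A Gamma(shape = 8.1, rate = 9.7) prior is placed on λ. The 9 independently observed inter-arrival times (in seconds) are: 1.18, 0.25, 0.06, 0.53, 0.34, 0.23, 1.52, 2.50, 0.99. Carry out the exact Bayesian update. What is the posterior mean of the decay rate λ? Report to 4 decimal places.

0.9884

With a Gamma(shape α, rate β) prior on the exponential rate λ, the posterior after n observations with total T = Σxᵢ is Gamma(α+n, β+T).
Sum of observations T = 7.60 seconds; n = 9.
Posterior: Gamma(8.1+9, 9.7+7.60) = Gamma(17.1, 17.30).
Posterior mean of λ = α/β = 17.1/17.30 = 0.9884.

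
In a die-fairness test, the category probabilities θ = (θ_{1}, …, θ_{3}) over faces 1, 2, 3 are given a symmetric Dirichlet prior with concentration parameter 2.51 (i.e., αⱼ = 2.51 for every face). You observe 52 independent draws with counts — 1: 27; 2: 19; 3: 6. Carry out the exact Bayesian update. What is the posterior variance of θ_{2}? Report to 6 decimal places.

0.003813

The Dirichlet prior is conjugate to the Multinomial likelihood: each posterior αⱼ = prior αⱼ + observed count nⱼ.
Posterior concentration: (29.51, 21.51, 8.51), total = 59.53.
Var[θ_j] = α_j(Σα−α_j)/((Σα)²(Σα+1)) = 21.51·38.02/(59.53²·60.53) = 0.003813.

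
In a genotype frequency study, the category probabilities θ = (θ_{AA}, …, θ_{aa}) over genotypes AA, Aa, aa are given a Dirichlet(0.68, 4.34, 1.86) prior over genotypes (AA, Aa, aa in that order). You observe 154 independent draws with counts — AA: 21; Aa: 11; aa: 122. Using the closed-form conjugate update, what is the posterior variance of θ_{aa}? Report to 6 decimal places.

The Dirichlet prior is conjugate to the Multinomial likelihood: each posterior αⱼ = prior αⱼ + observed count nⱼ.
Posterior concentration: (21.68, 15.34, 123.86), total = 160.88.
Var[θ_j] = α_j(Σα−α_j)/((Σα)²(Σα+1)) = 123.86·37.02/(160.88²·161.88) = 0.001094.

0.001094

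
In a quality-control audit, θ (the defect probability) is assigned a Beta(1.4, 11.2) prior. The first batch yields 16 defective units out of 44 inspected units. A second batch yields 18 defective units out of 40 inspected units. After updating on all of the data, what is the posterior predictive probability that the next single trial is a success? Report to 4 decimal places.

The Beta prior is conjugate to a Binomial/Bernoulli likelihood; the update adds successes to α and failures to β.
After batch 1: Beta(1.4+16, 11.2+28) = Beta(17.4, 39.2).
After batch 2: Beta(17.4+18, 39.2+22) = Beta(35.4, 61.2).
For a single future Bernoulli trial, P(success | data) = α/(α+β) = 0.3665.

0.3665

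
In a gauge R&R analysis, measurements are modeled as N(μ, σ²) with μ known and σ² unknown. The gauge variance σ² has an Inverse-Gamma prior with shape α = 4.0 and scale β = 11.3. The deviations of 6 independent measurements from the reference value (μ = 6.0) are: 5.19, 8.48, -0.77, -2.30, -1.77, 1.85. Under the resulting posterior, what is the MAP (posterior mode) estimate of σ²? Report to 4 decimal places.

With known mean μ and an Inverse-Gamma(α, β) prior on σ², the Normal likelihood is conjugate: posterior is Inv-Gamma(α + n/2, β + Σ(xᵢ−μ)²/2).
Σ(xᵢ−μ)² = (5.19)² + (8.48)² + (-0.77)² + (-2.30)² + (-1.77)² + (1.85)² = 111.2848.
Posterior: Inv-Gamma(4.0 + 6/2, 11.3 + 111.2848/2) = Inv-Gamma(7.00, 66.94240).
Mode = β/(α+1) = 66.94240/8.00 = 8.3678.

8.3678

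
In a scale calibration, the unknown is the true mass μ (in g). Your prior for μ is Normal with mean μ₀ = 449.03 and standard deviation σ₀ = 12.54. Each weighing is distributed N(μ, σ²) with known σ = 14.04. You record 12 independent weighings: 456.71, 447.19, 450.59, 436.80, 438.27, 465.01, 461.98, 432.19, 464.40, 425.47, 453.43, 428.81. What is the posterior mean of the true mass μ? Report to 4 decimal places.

For Normal data with known variance σ², a Normal(μ₀, σ₀²) prior on μ is conjugate. Posterior precision = 1/σ₀² + n/σ²; posterior mean is the precision-weighted average of μ₀ and x̄.
Σxᵢ = 456.71 + 447.19 + 450.59 + 436.80 + 438.27 + 465.01 + 461.98 + 432.19 + 464.40 + 425.47 + 453.43 + 428.81 = 5360.85, so n·x̄ = 5360.85.
σ₀² = 12.54² = 157.2516, σ² = 14.04² = 197.1216; σ² + n·σ₀² = 197.1216 + 12·157.2516 = 2084.1408.
Posterior mean = (μ₀/σ₀² + n·x̄/σ²)/(1/σ₀² + n/σ²) = (σ²·μ₀ + σ₀²·n·x̄)/(σ² + n·σ₀²) = (197.1216·449.03 + 157.2516·5360.85)/2084.1408 = 931515.751908/2084.1408 = 446.9543.

446.9543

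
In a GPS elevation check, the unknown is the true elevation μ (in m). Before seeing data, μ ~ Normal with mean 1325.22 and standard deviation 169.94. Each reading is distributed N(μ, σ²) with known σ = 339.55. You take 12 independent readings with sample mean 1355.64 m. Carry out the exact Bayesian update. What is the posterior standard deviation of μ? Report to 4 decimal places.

84.9081

For Normal data with known variance σ², a Normal(μ₀, σ₀²) prior on μ is conjugate. Posterior precision = 1/σ₀² + n/σ²; posterior mean is the precision-weighted average of μ₀ and x̄.
σ₀² = 169.94² = 28879.6036, σ² = 339.55² = 115294.2025; σ² + n·σ₀² = 115294.2025 + 12·28879.6036 = 461849.4457.
Posterior precision = 1/σ₀² + n/σ² = 1/28879.6036 + 12/115294.2025 = (σ² + n·σ₀²)/(σ₀²σ²) = 461849.4457/(28879.6036·115294.2025); posterior variance σₙ² = σ₀²σ²/(σ² + n·σ₀²) = 28879.6036·115294.2025/461849.4457 = 7209.385865.
Posterior SD = √σₙ² = √(28879.6036·115294.2025/461849.4457) = 84.9081.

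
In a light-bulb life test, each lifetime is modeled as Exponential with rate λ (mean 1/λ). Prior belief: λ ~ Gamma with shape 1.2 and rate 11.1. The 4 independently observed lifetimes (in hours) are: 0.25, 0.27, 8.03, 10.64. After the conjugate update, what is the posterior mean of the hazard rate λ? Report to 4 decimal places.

With a Gamma(shape α, rate β) prior on the exponential rate λ, the posterior after n observations with total T = Σxᵢ is Gamma(α+n, β+T).
Sum of observations T = 19.19 hours; n = 4.
Posterior: Gamma(1.2+4, 11.1+19.19) = Gamma(5.2, 30.29).
Posterior mean of λ = α/β = 5.2/30.29 = 0.1717.

0.1717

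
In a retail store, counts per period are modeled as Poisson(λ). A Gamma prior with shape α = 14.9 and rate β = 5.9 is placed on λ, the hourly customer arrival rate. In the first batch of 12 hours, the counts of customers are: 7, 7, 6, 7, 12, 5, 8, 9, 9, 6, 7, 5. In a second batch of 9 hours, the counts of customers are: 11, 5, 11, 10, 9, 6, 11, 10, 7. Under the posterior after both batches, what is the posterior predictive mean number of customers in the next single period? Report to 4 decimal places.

6.7993

With a Gamma(shape α, rate β) prior, the Poisson likelihood is conjugate: the posterior is Gamma(α + ΣXᵢ, β + n).
Batch 1: sum of counts S = 88 over n = 12 hours.
After batch 1: Gamma(α+S, β+n) = Gamma(14.9+88, 5.9+12) = Gamma(102.9, 17.9).
Batch 2: sum of counts S = 80 over n = 9 hours.
After batch 2: Gamma(α+S, β+n) = Gamma(102.9+80, 17.9+9) = Gamma(182.9, 26.9).
The predictive distribution for one future period is NegBinom with mean α/β = 6.7993.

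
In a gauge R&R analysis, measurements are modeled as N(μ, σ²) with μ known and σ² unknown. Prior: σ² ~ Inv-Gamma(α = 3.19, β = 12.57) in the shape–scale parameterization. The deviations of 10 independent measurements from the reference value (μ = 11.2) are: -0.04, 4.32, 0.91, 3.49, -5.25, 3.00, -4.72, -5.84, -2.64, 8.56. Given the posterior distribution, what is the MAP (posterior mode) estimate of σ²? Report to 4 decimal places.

With known mean μ and an Inverse-Gamma(α, β) prior on σ², the Normal likelihood is conjugate: posterior is Inv-Gamma(α + n/2, β + Σ(xᵢ−μ)²/2).
Σ(xᵢ−μ)² = (-0.04)² + (4.32)² + (0.91)² + (3.49)² + (-5.25)² + (3.00)² + (-4.72)² + (-5.84)² + (-2.64)² + (8.56)² = 204.8619.
Posterior: Inv-Gamma(3.19 + 10/2, 12.57 + 204.8619/2) = Inv-Gamma(8.19, 115.00095).
Mode = β/(α+1) = 115.00095/9.19 = 12.5137.

12.5137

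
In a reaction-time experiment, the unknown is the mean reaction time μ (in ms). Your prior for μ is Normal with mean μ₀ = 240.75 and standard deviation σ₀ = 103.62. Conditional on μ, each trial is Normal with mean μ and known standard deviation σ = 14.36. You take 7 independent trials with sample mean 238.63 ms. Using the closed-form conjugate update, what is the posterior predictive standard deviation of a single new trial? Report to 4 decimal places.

For Normal data with known variance σ², a Normal(μ₀, σ₀²) prior on μ is conjugate. Posterior precision = 1/σ₀² + n/σ²; posterior mean is the precision-weighted average of μ₀ and x̄.
σ₀² = 103.62² = 10737.1044, σ² = 14.36² = 206.2096; σ² + n·σ₀² = 206.2096 + 7·10737.1044 = 75365.9404.
Posterior precision = 1/σ₀² + n/σ² = 1/10737.1044 + 7/206.2096 = (σ² + n·σ₀²)/(σ₀²σ²) = 75365.9404/(10737.1044·206.2096); posterior variance σₙ² = σ₀²σ²/(σ² + n·σ₀²) = 10737.1044·206.2096/75365.9404 = 29.377913.
Predictive variance for one new observation = σₙ² + σ² = 10737.1044·206.2096/75365.9404 + 206.2096 = σ²·(σ₀² + 75365.9404)/75365.9404 = 206.2096·86103.0448/75365.9404 = 235.587513; SD = √(206.2096·86103.0448/75365.9404) = 15.3489.

15.3489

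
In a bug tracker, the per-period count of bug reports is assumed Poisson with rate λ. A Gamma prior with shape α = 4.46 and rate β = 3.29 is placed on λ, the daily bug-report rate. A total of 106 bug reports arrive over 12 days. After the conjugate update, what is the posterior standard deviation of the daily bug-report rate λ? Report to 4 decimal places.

With a Gamma(shape α, rate β) prior, the Poisson likelihood is conjugate: the posterior is Gamma(α + ΣXᵢ, β + n).
Posterior: Gamma(α+S, β+n) = Gamma(4.46+106, 3.29+12) = Gamma(110.46, 15.29).
SD = √α/β = √110.46/15.29 = 0.6874.

0.6874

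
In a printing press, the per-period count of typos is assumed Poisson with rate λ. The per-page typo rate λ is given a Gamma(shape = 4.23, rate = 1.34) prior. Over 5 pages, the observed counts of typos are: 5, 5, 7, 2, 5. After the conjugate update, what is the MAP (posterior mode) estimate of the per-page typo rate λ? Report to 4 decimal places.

With a Gamma(shape α, rate β) prior, the Poisson likelihood is conjugate: the posterior is Gamma(α + ΣXᵢ, β + n).
Sum of counts S = 24 over n = 5 pages.
Posterior: Gamma(α+S, β+n) = Gamma(4.23+24, 1.34+5) = Gamma(28.23, 6.34).
Mode of Gamma(α,β) for α≥1 is (α−1)/β = 27.23/6.34 = 4.2950.

4.2950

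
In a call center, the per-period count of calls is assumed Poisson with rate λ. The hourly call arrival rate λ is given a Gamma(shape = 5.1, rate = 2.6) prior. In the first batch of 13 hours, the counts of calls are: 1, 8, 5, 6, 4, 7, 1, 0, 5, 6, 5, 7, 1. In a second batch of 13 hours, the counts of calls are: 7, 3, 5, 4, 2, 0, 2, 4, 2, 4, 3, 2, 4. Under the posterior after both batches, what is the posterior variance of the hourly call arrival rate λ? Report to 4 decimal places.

0.1260

With a Gamma(shape α, rate β) prior, the Poisson likelihood is conjugate: the posterior is Gamma(α + ΣXᵢ, β + n).
Batch 1: sum of counts S = 56 over n = 13 hours.
After batch 1: Gamma(α+S, β+n) = Gamma(5.1+56, 2.6+13) = Gamma(61.1, 15.6).
Batch 2: sum of counts S = 42 over n = 13 hours.
After batch 2: Gamma(α+S, β+n) = Gamma(61.1+42, 15.6+13) = Gamma(103.1, 28.6).
Var = α/β² = 103.1/28.6² = 0.1260.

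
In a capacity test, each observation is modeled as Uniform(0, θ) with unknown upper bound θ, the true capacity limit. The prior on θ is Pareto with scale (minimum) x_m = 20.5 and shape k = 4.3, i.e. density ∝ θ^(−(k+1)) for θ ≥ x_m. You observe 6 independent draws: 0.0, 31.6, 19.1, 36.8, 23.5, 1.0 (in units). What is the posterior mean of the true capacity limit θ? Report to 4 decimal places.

A Pareto(scale x_m, shape k) prior on the upper bound θ of Uniform(0, θ) is conjugate: posterior is Pareto(max(x_m, max xᵢ), k + n).
Sample maximum = 36.8; prior scale x_m = 20.5 → posterior scale = max = 36.8.
Posterior shape = 4.3 + 6 = 10.3.
E[θ|data] = k·x_m/(k−1) = 10.3·36.8/9.3 = 40.7570.

40.7570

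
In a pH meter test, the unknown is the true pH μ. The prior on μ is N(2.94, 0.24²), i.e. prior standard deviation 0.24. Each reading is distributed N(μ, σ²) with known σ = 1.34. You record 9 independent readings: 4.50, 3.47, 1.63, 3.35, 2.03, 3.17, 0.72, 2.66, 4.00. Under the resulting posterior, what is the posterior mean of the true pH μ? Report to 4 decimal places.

For Normal data with known variance σ², a Normal(μ₀, σ₀²) prior on μ is conjugate. Posterior precision = 1/σ₀² + n/σ²; posterior mean is the precision-weighted average of μ₀ and x̄.
Σxᵢ = 4.50 + 3.47 + 1.63 + 3.35 + 2.03 + 3.17 + 0.72 + 2.66 + 4.00 = 25.53, so n·x̄ = 25.53.
σ₀² = 0.24² = 0.0576, σ² = 1.34² = 1.7956; σ² + n·σ₀² = 1.7956 + 9·0.0576 = 2.314.
Posterior mean = (μ₀/σ₀² + n·x̄/σ²)/(1/σ₀² + n/σ²) = (σ²·μ₀ + σ₀²·n·x̄)/(σ² + n·σ₀²) = (1.7956·2.94 + 0.0576·25.53)/2.314 = 6.749592/2.314 = 2.9169.

2.9169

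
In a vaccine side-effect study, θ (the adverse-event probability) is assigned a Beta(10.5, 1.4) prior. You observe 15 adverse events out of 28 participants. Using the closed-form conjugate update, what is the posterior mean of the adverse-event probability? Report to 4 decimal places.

0.6391

The Beta prior is conjugate to a Binomial/Bernoulli likelihood; the update adds successes to α and failures to β.
Posterior: Beta(α+k, β+n−k) = Beta(10.5+15, 1.4+13) = Beta(25.5, 14.4).
Posterior mean = α/(α+β) = 25.5/39.9 = 0.6391.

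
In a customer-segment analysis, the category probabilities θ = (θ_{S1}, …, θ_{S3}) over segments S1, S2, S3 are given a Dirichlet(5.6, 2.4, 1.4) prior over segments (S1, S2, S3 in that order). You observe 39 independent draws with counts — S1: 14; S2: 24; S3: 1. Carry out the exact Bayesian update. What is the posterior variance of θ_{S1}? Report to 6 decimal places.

0.004878

The Dirichlet prior is conjugate to the Multinomial likelihood: each posterior αⱼ = prior αⱼ + observed count nⱼ.
Posterior concentration: (19.6, 26.4, 2.4), total = 48.4.
Var[θ_j] = α_j(Σα−α_j)/((Σα)²(Σα+1)) = 19.6·28.8/(48.4²·49.4) = 0.004878.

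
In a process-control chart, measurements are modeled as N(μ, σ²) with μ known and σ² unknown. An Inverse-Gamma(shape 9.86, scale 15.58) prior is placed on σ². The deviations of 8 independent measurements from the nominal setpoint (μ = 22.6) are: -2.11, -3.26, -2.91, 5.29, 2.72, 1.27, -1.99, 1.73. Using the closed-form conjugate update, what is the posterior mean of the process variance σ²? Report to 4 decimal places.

With known mean μ and an Inverse-Gamma(α, β) prior on σ², the Normal likelihood is conjugate: posterior is Inv-Gamma(α + n/2, β + Σ(xᵢ−μ)²/2).
Σ(xᵢ−μ)² = (-2.11)² + (-3.26)² + (-2.91)² + (5.29)² + (2.72)² + (1.27)² + (-1.99)² + (1.73)² = 67.4962.
Posterior: Inv-Gamma(9.86 + 8/2, 15.58 + 67.4962/2) = Inv-Gamma(13.86, 49.32810).
E[σ²|data] = β/(α−1) = 49.32810/12.86 = 3.8358.

3.8358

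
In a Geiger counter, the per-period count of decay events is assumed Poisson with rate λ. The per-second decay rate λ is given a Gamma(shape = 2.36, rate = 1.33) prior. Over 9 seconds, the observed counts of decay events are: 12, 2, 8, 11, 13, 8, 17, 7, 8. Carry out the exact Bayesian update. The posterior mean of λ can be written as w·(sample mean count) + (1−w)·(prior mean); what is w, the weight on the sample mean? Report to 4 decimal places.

With a Gamma(shape α, rate β) prior, the Poisson likelihood is conjugate: the posterior is Gamma(α + ΣXᵢ, β + n).
Posterior mean = (α₀+S)/(β₀+n) = [n/(β₀+n)]·(S/n) + [β₀/(β₀+n)]·(α₀/β₀), so only n and β₀ enter the weight.
Weight on data w = n/(β₀+n) = 9/(1.33+9) = 9/10.33 = 0.8712.

0.8712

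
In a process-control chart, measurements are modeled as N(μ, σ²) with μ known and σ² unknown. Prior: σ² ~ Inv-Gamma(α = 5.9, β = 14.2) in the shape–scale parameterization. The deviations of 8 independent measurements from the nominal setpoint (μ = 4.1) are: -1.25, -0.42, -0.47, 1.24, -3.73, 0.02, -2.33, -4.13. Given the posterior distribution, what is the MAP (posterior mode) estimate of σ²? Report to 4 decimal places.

3.1329

With known mean μ and an Inverse-Gamma(α, β) prior on σ², the Normal likelihood is conjugate: posterior is Inv-Gamma(α + n/2, β + Σ(xᵢ−μ)²/2).
Σ(xᵢ−μ)² = (-1.25)² + (-0.42)² + (-0.47)² + (1.24)² + (-3.73)² + (0.02)² + (-2.33)² + (-4.13)² = 39.8965.
Posterior: Inv-Gamma(5.9 + 8/2, 14.2 + 39.8965/2) = Inv-Gamma(9.90, 34.14825).
Mode = β/(α+1) = 34.14825/10.90 = 3.1329.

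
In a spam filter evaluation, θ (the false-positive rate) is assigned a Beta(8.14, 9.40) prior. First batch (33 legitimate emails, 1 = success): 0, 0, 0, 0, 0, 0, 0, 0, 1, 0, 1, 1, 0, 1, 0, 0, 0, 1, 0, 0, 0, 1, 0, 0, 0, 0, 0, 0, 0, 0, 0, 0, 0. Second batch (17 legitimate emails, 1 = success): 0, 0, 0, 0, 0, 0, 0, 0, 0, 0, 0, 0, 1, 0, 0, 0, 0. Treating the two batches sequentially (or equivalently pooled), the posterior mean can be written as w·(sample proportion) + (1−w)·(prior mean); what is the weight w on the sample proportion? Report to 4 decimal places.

The Beta prior is conjugate to a Binomial/Bernoulli likelihood; the update adds successes to α and failures to β.
Total number of legitimate emails: n = 33 + 17 = 50.
Posterior mean = (α₀+k)/(α₀+β₀+n) = [n/(α₀+β₀+n)]·(k/n) + [(α₀+β₀)/(α₀+β₀+n)]·α₀/(α₀+β₀), so only n and the prior enter the weight.
The weight on the data is w = n/(α₀+β₀+n) = 50/(8.14+9.40+50) = 50/67.54 = 0.7403.

0.7403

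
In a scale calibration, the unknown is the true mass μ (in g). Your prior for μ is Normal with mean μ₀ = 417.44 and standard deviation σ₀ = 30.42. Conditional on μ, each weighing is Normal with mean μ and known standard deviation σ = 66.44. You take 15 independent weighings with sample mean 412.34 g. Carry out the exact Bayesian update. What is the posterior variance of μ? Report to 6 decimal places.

223.278632

For Normal data with known variance σ², a Normal(μ₀, σ₀²) prior on μ is conjugate. Posterior precision = 1/σ₀² + n/σ²; posterior mean is the precision-weighted average of μ₀ and x̄.
σ₀² = 30.42² = 925.3764, σ² = 66.44² = 4414.2736; σ² + n·σ₀² = 4414.2736 + 15·925.3764 = 18294.9196.
Posterior precision = 1/σ₀² + n/σ² = 1/925.3764 + 15/4414.2736 = (σ² + n·σ₀²)/(σ₀²σ²) = 18294.9196/(925.3764·4414.2736); posterior variance σₙ² = σ₀²σ²/(σ² + n·σ₀²) = 925.3764·4414.2736/18294.9196 = 223.278632.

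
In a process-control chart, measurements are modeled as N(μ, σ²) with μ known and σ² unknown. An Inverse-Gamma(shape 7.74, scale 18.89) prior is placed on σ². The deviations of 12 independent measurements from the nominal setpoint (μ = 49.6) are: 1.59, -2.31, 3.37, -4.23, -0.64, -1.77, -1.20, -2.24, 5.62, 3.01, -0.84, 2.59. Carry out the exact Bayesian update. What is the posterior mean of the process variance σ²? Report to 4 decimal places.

With known mean μ and an Inverse-Gamma(α, β) prior on σ², the Normal likelihood is conjugate: posterior is Inv-Gamma(α + n/2, β + Σ(xᵢ−μ)²/2).
Σ(xᵢ−μ)² = (1.59)² + (-2.31)² + (3.37)² + (-4.23)² + (-0.64)² + (-1.77)² + (-1.20)² + (-2.24)² + (5.62)² + (3.01)² + (-0.84)² + (2.59)² = 95.1723.
Posterior: Inv-Gamma(7.74 + 12/2, 18.89 + 95.1723/2) = Inv-Gamma(13.74, 66.47615).
E[σ²|data] = β/(α−1) = 66.47615/12.74 = 5.2179.

5.2179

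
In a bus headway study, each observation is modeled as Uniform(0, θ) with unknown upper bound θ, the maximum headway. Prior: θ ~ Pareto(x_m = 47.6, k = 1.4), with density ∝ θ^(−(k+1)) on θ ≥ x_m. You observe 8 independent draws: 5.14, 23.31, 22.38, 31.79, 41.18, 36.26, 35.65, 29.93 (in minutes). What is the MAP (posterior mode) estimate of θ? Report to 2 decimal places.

A Pareto(scale x_m, shape k) prior on the upper bound θ of Uniform(0, θ) is conjugate: posterior is Pareto(max(x_m, max xᵢ), k + n).
Sample maximum = 41.18; prior scale x_m = 47.6 → posterior scale = max = 47.60.
Posterior shape = 1.4 + 8 = 9.4.
The Pareto density is decreasing on [x_m, ∞), so the mode is x_m = 47.60.

47.60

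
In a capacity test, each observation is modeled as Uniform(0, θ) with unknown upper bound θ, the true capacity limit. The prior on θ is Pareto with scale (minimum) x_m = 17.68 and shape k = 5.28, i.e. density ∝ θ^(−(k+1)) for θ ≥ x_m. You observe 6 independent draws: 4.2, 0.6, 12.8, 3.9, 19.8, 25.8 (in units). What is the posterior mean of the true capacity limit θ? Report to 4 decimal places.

A Pareto(scale x_m, shape k) prior on the upper bound θ of Uniform(0, θ) is conjugate: posterior is Pareto(max(x_m, max xᵢ), k + n).
Sample maximum = 25.8; prior scale x_m = 17.68 → posterior scale = max = 25.80.
Posterior shape = 5.28 + 6 = 11.28.
E[θ|data] = k·x_m/(k−1) = 11.28·25.80/10.28 = 28.3097.

28.3097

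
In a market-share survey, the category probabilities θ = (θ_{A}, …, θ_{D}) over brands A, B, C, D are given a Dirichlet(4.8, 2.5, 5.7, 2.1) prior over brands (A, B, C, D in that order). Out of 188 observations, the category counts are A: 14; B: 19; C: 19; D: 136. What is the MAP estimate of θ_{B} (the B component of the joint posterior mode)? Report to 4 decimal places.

The Dirichlet prior is conjugate to the Multinomial likelihood: each posterior αⱼ = prior αⱼ + observed count nⱼ.
Posterior concentration: (18.8, 21.5, 24.7, 138.1), total = 203.1.
Joint mode component: (α_{B}−1)/(Σα−K) = 20.5/199.1 = 0.1030.

0.1030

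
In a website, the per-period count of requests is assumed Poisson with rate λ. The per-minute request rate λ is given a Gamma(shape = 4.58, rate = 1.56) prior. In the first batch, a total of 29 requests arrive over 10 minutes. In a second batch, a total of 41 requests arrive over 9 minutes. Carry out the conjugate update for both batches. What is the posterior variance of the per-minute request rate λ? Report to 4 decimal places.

With a Gamma(shape α, rate β) prior, the Poisson likelihood is conjugate: the posterior is Gamma(α + ΣXᵢ, β + n).
After batch 1: Gamma(α+S, β+n) = Gamma(4.58+29, 1.56+10) = Gamma(33.58, 11.56).
After batch 2: Gamma(α+S, β+n) = Gamma(33.58+41, 11.56+9) = Gamma(74.58, 20.56).
Var = α/β² = 74.58/20.56² = 0.1764.

0.1764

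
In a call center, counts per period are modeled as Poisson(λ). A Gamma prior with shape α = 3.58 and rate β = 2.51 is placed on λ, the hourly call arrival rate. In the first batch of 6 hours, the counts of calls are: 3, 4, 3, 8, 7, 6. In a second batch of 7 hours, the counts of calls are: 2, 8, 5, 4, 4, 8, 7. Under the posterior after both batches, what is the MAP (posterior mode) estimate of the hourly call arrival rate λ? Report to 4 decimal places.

4.6151

With a Gamma(shape α, rate β) prior, the Poisson likelihood is conjugate: the posterior is Gamma(α + ΣXᵢ, β + n).
Batch 1: sum of counts S = 31 over n = 6 hours.
After batch 1: Gamma(α+S, β+n) = Gamma(3.58+31, 2.51+6) = Gamma(34.58, 8.51).
Batch 2: sum of counts S = 38 over n = 7 hours.
After batch 2: Gamma(α+S, β+n) = Gamma(34.58+38, 8.51+7) = Gamma(72.58, 15.51).
Mode of Gamma(α,β) for α≥1 is (α−1)/β = 71.58/15.51 = 4.6151.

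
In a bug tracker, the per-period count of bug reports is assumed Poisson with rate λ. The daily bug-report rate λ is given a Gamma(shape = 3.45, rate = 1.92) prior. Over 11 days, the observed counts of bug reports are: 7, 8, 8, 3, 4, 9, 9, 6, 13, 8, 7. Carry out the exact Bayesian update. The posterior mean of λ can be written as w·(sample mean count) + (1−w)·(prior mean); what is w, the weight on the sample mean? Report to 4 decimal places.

0.8514

With a Gamma(shape α, rate β) prior, the Poisson likelihood is conjugate: the posterior is Gamma(α + ΣXᵢ, β + n).
Posterior mean = (α₀+S)/(β₀+n) = [n/(β₀+n)]·(S/n) + [β₀/(β₀+n)]·(α₀/β₀), so only n and β₀ enter the weight.
Weight on data w = n/(β₀+n) = 11/(1.92+11) = 11/12.92 = 0.8514.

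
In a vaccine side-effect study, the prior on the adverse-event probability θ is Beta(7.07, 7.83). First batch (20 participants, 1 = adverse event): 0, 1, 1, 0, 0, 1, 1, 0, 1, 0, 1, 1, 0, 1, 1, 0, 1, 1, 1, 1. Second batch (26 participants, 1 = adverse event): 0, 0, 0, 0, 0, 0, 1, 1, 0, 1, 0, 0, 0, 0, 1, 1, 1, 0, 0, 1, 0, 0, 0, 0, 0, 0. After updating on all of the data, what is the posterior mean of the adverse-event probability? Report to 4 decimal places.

0.4445

The Beta prior is conjugate to a Binomial/Bernoulli likelihood; the update adds successes to α and failures to β.
After batch 1: Beta(7.07+13, 7.83+7) = Beta(20.07, 14.83).
After batch 2: Beta(20.07+7, 14.83+19) = Beta(27.07, 33.83).
Posterior mean = α/(α+β) = 27.07/60.90 = 0.4445.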